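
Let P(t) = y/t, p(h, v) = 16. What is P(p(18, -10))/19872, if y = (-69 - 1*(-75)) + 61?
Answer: 67/317952 ≈ 0.00021072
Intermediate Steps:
y = 67 (y = (-69 + 75) + 61 = 6 + 61 = 67)
P(t) = 67/t
P(p(18, -10))/19872 = (67/16)/19872 = (67*(1/16))*(1/19872) = (67/16)*(1/19872) = 67/317952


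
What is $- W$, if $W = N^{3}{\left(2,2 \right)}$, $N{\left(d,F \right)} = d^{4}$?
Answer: $-4096$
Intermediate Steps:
$W = 4096$ ($W = \left(2^{4}\right)^{3} = 16^{3} = 4096$)
$- W = \left(-1\right) 4096 = -4096$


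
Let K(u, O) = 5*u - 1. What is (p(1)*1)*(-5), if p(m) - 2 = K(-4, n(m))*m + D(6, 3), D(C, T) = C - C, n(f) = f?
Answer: 95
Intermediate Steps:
D(C, T) = 0
K(u, O) = -1 + 5*u
p(m) = 2 - 21*m (p(m) = 2 + ((-1 + 5*(-4))*m + 0) = 2 + ((-1 - 20)*m + 0) = 2 + (-21*m + 0) = 2 - 21*m)
(p(1)*1)*(-5) = ((2 - 21*1)*1)*(-5) = ((2 - 21)*1)*(-5) = -19*1*(-5) = -19*(-5) = 95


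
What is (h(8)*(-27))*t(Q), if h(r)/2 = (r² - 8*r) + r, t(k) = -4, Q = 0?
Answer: 1728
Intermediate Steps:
h(r) = -14*r + 2*r² (h(r) = 2*((r² - 8*r) + r) = 2*(r² - 7*r) = -14*r + 2*r²)
(h(8)*(-27))*t(Q) = ((2*8*(-7 + 8))*(-27))*(-4) = ((2*8*1)*(-27))*(-4) = (16*(-27))*(-4) = -432*(-4) = 1728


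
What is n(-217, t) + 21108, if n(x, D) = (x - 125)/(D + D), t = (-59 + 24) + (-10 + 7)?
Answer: 42225/2 ≈ 21113.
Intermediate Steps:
t = -38 (t = -35 - 3 = -38)
n(x, D) = (-125 + x)/(2*D) (n(x, D) = (-125 + x)/((2*D)) = (-125 + x)*(1/(2*D)) = (-125 + x)/(2*D))
n(-217, t) + 21108 = (½)*(-125 - 217)/(-38) + 21108 = (½)*(-1/38)*(-342) + 21108 = 9/2 + 21108 = 42225/2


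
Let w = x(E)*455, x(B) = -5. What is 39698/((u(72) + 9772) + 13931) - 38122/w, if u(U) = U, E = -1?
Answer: 1139044/61815 ≈ 18.427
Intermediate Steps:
w = -2275 (w = -5*455 = -2275)
39698/((u(72) + 9772) + 13931) - 38122/w = 39698/((72 + 9772) + 13931) - 38122/(-2275) = 39698/(9844 + 13931) - 38122*(-1/2275) = 39698/23775 + 5446/325 = 1139044/61815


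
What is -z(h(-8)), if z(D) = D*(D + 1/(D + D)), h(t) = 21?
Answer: -883/2 ≈ -441.50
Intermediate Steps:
z(D) = D*(D + 1/(2*D))
-z(h(-8)) = -(1/2 + 21**2) = -(1/2 + 441) = -1*883/2 = -883/2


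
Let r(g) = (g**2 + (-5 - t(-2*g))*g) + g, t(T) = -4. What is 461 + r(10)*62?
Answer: 6661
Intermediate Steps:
r(g) = g**2 (r(g) = (g**2 + (-5 - 1*(-4))*g) + g = (g**2 + (-5 + 4)*g) + g = (g**2 - g) + g = g**2)
461 + r(10)*62 = 461 + 10**2*62 = 461 + 100*62 = 461 + 6200 = 6661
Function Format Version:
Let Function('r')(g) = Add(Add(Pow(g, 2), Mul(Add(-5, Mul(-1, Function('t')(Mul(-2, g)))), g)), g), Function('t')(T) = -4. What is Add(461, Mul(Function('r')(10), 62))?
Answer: 6661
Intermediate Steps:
Function('r')(g) = Pow(g, 2) (Function('r')(g) = Add(Add(Pow(g, 2), Mul(Add(-5, Mul(-1, -4)), g)), g) = Add(Add(Pow(g, 2), Mul(Add(-5, 4), g)), g) = Add(Add(Pow(g, 2), Mul(-1, g)), g) = Pow(g, 2))
Add(461, Mul(Function('r')(10), 62)) = Add(461, Mul(Pow(10, 2), 62)) = Add(461, Mul(100, 62)) = Add(461, 6200) = 6661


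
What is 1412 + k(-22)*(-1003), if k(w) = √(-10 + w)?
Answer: 1412 - 4012*I*√2 ≈ 1412.0 - 5673.8*I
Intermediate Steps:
1412 + k(-22)*(-1003) = 1412 + √(-10 - 22)*(-1003) = 1412 + √(-32)*(-1003) = 1412 + (4*I*√2)*(-1003) = 1412 - 4012*I*√2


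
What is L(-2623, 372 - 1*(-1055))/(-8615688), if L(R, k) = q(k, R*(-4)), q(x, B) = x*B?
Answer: -3743021/2153922 ≈ -1.7378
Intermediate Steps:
q(x, B) = B*x
L(R, k) = -4*R*k (L(R, k) = (R*(-4))*k = (-4*R)*k = -4*R*k)
L(-2623, 372 - 1*(-1055))/(-8615688) = -4*(-2623)*(372 - 1*(-1055))/(-8615688) = -4*(-2623)*(372 + 1055)*(-1/8615688) = -4*(-2623)*1427*(-1/8615688) = 14972084*(-1/8615688) = -3743021/2153922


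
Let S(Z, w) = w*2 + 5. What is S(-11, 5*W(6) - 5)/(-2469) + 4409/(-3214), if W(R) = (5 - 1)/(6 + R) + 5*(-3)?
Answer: -31195093/23806098 ≈ -1.3104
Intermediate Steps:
W(R) = -15 + 4/(6 + R) (W(R) = 4/(6 + R) - 15 = -15 + 4/(6 + R))
S(Z, w) = 5 + 2*w (S(Z, w) = 2*w + 5 = 5 + 2*w)
S(-11, 5*W(6) - 5)/(-2469) + 4409/(-3214) = (5 + 2*(5*((-86 - 15*6)/(6 + 6)) - 5))/(-2469) + 4409/(-3214) = (5 + 2*(5*((-86 - 90)/12) - 5))*(-1/2469) + 4409*(-1/3214) = (5 + 2*(5*((1/12)*(-176)) - 5))*(-1/2469) - 4409/3214 = (5 + 2*(5*(-44/3) - 5))*(-1/2469) - 4409/3214 = (5 + 2*(-220/3 - 5))*(-1/2469) - 4409/3214 = (5 + 2*(-235/3))*(-1/2469) - 4409/3214 = (5 - 470/3)*(-1/2469) - 4409/3214 = -455/3*(-1/2469) - 4409/3214 = 455/7407 - 4409/3214 = -31195093/23806098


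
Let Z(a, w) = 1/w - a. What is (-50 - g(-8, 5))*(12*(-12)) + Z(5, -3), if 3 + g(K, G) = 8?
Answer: 23744/3 ≈ 7914.7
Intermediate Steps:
g(K, G) = 5 (g(K, G) = -3 + 8 = 5)
(-50 - g(-8, 5))*(12*(-12)) + Z(5, -3) = (-50 - 1*5)*(12*(-12)) + (1/(-3) - 1*5) = (-50 - 5)*(-144) + (-⅓ - 5) = -55*(-144) - 16/3 = 7920 - 16/3 = 23744/3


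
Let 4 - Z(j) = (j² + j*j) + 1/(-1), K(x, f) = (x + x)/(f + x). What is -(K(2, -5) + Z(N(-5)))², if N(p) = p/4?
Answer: -169/576 ≈ -0.29340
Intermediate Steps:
K(x, f) = 2*x/(f + x) (K(x, f) = (2*x)/(f + x) = 2*x/(f + x))
N(p) = p/4 (N(p) = p*(¼) = p/4)
Z(j) = 5 - 2*j² (Z(j) = 4 - ((j² + j*j) + 1/(-1)) = 4 - ((j² + j²) - 1) = 4 - (2*j² - 1) = 4 - (-1 + 2*j²) = 4 + (1 - 2*j²) = 5 - 2*j²)
-(K(2, -5) + Z(N(-5)))² = -(2*2/(-5 + 2) + (5 - 2*((¼)*(-5))²))² = -(2*2/(-3) + (5 - 2*(-5/4)²))² = -(2*2*(-⅓) + (5 - 2*25/16))² = -(-4/3 + (5 - 25/8))² = -(-4/3 + 15/8)² = -(13/24)² = -1*169/576 = -169/576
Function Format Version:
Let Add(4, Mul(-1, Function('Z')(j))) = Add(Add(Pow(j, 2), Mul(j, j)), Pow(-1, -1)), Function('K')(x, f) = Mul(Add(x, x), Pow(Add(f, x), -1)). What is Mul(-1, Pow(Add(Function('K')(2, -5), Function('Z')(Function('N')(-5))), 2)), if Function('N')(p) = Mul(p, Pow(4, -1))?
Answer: Rational(-169, 576) ≈ -0.29340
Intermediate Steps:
Function('K')(x, f) = Mul(2, x, Pow(Add(f, x), -1)) (Function('K')(x, f) = Mul(Mul(2, x), Pow(Add(f, x), -1)) = Mul(2, x, Pow(Add(f, x), -1)))
Function('N')(p) = Mul(Rational(1, 4), p) (Function('N')(p) = Mul(p, Rational(1, 4)) = Mul(Rational(1, 4), p))
Function('Z')(j) = Add(5, Mul(-2, Pow(j, 2))) (Function('Z')(j) = Add(4, Mul(-1, Add(Add(Pow(j, 2), Mul(j, j)), Pow(-1, -1)))) = Add(4, Mul(-1, Add(Add(Pow(j, 2), Pow(j, 2)), -1))) = Add(4, Mul(-1, Add(Mul(2, Pow(j, 2)), -1))) = Add(4, Mul(-1, Add(-1, Mul(2, Pow(j, 2))))) = Add(4, Add(1, Mul(-2, Pow(j, 2)))) = Add(5, Mul(-2, Pow(j, 2))))
Mul(-1, Pow(Add(Function('K')(2, -5), Function('Z')(Function('N')(-5))), 2)) = Mul(-1, Pow(Add(Mul(2, 2, Pow(Add(-5, 2), -1)), Add(5, Mul(-2, Pow(Mul(Rational(1, 4), -5), 2)))), 2)) = Mul(-1, Pow(Add(Mul(2, 2, Pow(-3, -1)), Add(5, Mul(-2, Pow(Rational(-5, 4), 2)))), 2)) = Mul(-1, Pow(Add(Mul(2, 2, Rational(-1, 3)), Add(5, Mul(-2, Rational(25, 16)))), 2)) = Mul(-1, Pow(Add(Rational(-4, 3), Add(5, Rational(-25, 8))), 2)) = Mul(-1, Pow(Add(Rational(-4, 3), Rational(15, 8)), 2)) = Mul(-1, Pow(Rational(13, 24), 2)) = Mul(-1, Rational(169, 576)) = Rational(-169, 576)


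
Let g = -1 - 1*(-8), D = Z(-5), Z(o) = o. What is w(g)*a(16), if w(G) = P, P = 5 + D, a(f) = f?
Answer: 0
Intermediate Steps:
D = -5
g = 7 (g = -1 + 8 = 7)
P = 0 (P = 5 - 5 = 0)
w(G) = 0
w(g)*a(16) = 0*16 = 0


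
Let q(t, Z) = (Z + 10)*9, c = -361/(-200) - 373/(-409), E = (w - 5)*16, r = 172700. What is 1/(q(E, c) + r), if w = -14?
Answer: 81800/14136222241 ≈ 5.7866e-6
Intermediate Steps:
E = -304 (E = (-14 - 5)*16 = -19*16 = -304)
c = 222249/81800 (c = -361*(-1/200) - 373*(-1/409) = 361/200 + 373/409 = 222249/81800 ≈ 2.7170)
q(t, Z) = 90 + 9*Z (q(t, Z) = (10 + Z)*9 = 90 + 9*Z)
1/(q(E, c) + r) = 1/((90 + 9*(222249/81800)) + 172700) = 1/((90 + 2000241/81800) + 172700) = 1/(9362241/81800 + 172700) = 1/(14136222241/81800) = 81800/14136222241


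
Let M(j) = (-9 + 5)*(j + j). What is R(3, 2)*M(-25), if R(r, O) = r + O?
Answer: 1000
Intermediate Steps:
R(r, O) = O + r
M(j) = -8*j
R(3, 2)*M(-25) = (2 + 3)*(-8*(-25)) = 5*200 = 1000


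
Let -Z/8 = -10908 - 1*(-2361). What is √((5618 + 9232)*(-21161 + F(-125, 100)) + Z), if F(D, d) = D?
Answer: 2*I*√79007181 ≈ 17777.0*I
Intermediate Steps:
Z = 68376 (Z = -8*(-10908 - 1*(-2361)) = -8*(-10908 + 2361) = -8*(-8547) = 68376)
√((5618 + 9232)*(-21161 + F(-125, 100)) + Z) = √((5618 + 9232)*(-21161 - 125) + 68376) = √(14850*(-21286) + 68376) = √(-316097100 + 68376) = √(-316028724) = 2*I*√79007181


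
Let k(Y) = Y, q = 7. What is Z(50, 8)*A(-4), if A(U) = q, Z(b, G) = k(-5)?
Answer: -35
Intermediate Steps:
Z(b, G) = -5
A(U) = 7
Z(50, 8)*A(-4) = -5*7 = -35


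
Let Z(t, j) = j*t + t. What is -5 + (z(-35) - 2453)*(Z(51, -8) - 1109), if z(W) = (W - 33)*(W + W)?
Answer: -3382067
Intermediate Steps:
Z(t, j) = t + j*t
z(W) = 2*W*(-33 + W) (z(W) = (-33 + W)*(2*W) = 2*W*(-33 + W))
-5 + (z(-35) - 2453)*(Z(51, -8) - 1109) = -5 + (2*(-35)*(-33 - 35) - 2453)*(51*(1 - 8) - 1109) = -5 + (2*(-35)*(-68) - 2453)*(51*(-7) - 1109) = -5 + (4760 - 2453)*(-357 - 1109) = -5 + 2307*(-1466) = -5 - 3382062 = -3382067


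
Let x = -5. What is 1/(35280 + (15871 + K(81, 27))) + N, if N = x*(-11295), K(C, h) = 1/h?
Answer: 77996380077/1381078 ≈ 56475.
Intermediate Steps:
N = 56475 (N = -5*(-11295) = 56475)
1/(35280 + (15871 + K(81, 27))) + N = 1/(35280 + (15871 + 1/27)) + 56475 = 1/(35280 + 428518/27) + 56475 = 1/(1381078/27) + 56475 = 27/1381078 + 56475 = 77996380077/1381078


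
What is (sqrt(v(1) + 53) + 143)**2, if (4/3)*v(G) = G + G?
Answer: (286 + sqrt(218))**2/4 ≈ 22615.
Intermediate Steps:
v(G) = 3*G/2 (v(G) = 3*(G + G)/4 = 3*(2*G)/4 = 3*G/2)
(sqrt(v(1) + 53) + 143)**2 = (sqrt((3/2)*1 + 53) + 143)**2 = (sqrt(3/2 + 53) + 143)**2 = (sqrt(109/2) + 143)**2 = (sqrt(218)/2 + 143)**2 = (143 + sqrt(218)/2)**2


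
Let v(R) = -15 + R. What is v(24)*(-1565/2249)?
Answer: -14085/2249 ≈ -6.2628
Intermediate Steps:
v(24)*(-1565/2249) = (-15 + 24)*(-1565/2249) = 9*(-1565*1/2249) = 9*(-1565/2249) = -14085/2249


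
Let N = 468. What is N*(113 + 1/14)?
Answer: 370422/7 ≈ 52917.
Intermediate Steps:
N*(113 + 1/14) = 468*(113 + 1/14) = 468*(1583/14) = 370422/7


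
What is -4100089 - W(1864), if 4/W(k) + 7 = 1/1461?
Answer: -20963752135/5113 ≈ -4.1001e+6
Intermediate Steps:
W(k) = -2922/5113 (W(k) = 4/(-7 + 1/1461) = 4/(-10226/1461) = 4*(-1461/10226) = -2922/5113)
-4100089 - W(1864) = -4100089 - 1*(-2922/5113) = -4100089 + 2922/5113 = -20963752135/5113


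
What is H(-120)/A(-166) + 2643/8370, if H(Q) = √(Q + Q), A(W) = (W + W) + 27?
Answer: 881/2790 - 4*I*√15/305 ≈ 0.31577 - 0.050793*I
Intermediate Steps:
A(W) = 27 + 2*W (A(W) = 2*W + 27 = 27 + 2*W)
H(Q) = √2*√Q (H(Q) = √(2*Q) = √2*√Q)
H(-120)/A(-166) + 2643/8370 = (√2*√(-120))/(27 + 2*(-166)) + 2643/8370 = (√2*(2*I*√30))/(27 - 332) + 2643*(1/8370) = (4*I*√15)/(-305) + 881/2790 = (4*I*√15)*(-1/305) + 881/2790 = -4*I*√15/305 + 881/2790 = 881/2790 - 4*I*√15/305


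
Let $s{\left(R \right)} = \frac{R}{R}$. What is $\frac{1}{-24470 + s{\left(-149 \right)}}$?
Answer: $- \frac{1}{24469} \approx -4.0868 \cdot 10^{-5}$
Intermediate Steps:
$s{\left(R \right)} = 1$
$\frac{1}{-24470 + s{\left(-149 \right)}} = \frac{1}{-24470 + 1} = \frac{1}{-24469} = - \frac{1}{24469}$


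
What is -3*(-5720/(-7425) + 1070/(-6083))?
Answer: -488182/273735 ≈ -1.7834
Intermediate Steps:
-3*(-5720/(-7425) + 1070/(-6083)) = -3*(-5720*(-1/7425) + 1070*(-1/6083)) = -3*(104/135 - 1070/6083) = -3*488182/821205 = -488182/273735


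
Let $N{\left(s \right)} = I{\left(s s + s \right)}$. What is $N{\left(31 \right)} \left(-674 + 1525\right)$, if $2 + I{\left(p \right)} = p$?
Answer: $842490$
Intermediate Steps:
$I{\left(p \right)} = -2 + p$
$N{\left(s \right)} = -2 + s + s^{2}$ ($N{\left(s \right)} = -2 + \left(s s + s\right) = -2 + \left(s^{2} + s\right) = -2 + \left(s + s^{2}\right) = -2 + s + s^{2}$)
$N{\left(31 \right)} \left(-674 + 1525\right) = \left(-2 + 31 \left(1 + 31\right)\right) \left(-674 + 1525\right) = \left(-2 + 31 \cdot 32\right) 851 = \left(-2 + 992\right) 851 = 990 \cdot 851 = 842490$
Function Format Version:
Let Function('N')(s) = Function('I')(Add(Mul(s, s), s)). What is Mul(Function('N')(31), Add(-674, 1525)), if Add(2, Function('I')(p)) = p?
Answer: 842490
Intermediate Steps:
Function('I')(p) = Add(-2, p)
Function('N')(s) = Add(-2, s, Pow(s, 2)) (Function('N')(s) = Add(-2, Add(Mul(s, s), s)) = Add(-2, Add(Pow(s, 2), s)) = Add(-2, Add(s, Pow(s, 2))) = Add(-2, s, Pow(s, 2)))
Mul(Function('N')(31), Add(-674, 1525)) = Mul(Add(-2, Mul(31, Add(1, 31))), Add(-674, 1525)) = Mul(Add(-2, Mul(31, 32)), 851) = Mul(Add(-2, 992), 851) = Mul(990, 851) = 842490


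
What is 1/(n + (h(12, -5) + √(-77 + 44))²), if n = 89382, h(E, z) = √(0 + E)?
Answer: -I/(-89361*I + 12*√11) ≈ 1.1191e-5 - 4.984e-9*I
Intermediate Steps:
h(E, z) = √E
1/(n + (h(12, -5) + √(-77 + 44))²) = 1/(89382 + (√12 + √(-77 + 44))²) = 1/(89382 + (2*√3 + √(-33))²) = 1/(89382 + (2*√3 + I*√33)²)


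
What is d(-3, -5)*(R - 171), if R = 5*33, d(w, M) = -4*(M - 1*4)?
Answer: -216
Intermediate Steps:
d(w, M) = 16 - 4*M (d(w, M) = -4*(M - 4) = -4*(-4 + M) = 16 - 4*M)
R = 165
d(-3, -5)*(R - 171) = (16 - 4*(-5))*(165 - 171) = (16 + 20)*(-6) = 36*(-6) = -216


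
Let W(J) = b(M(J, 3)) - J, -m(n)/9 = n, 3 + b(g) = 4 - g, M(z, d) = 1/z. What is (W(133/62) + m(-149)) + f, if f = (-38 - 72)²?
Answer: 110821199/8246 ≈ 13439.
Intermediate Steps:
b(g) = 1 - g (b(g) = -3 + (4 - g) = 1 - g)
m(n) = -9*n
f = 12100 (f = (-110)² = 12100)
W(J) = 1 - J - 1/J (W(J) = (1 - 1/J) - J = 1 - J - 1/J)
(W(133/62) + m(-149)) + f = ((1 - 133/62 - 1/(133/62)) - 9*(-149)) + 12100 = ((1 - 133/62 - 1/(133*(1/62))) + 1341) + 12100 = ((1 - 1*133/62 - 1/133/62) + 1341) + 12100 = ((1 - 133/62 - 1*62/133) + 1341) + 12100 = ((1 - 133/62 - 62/133) + 1341) + 12100 = (-13287/8246 + 1341) + 12100 = 11044599/8246 + 12100 = 110821199/8246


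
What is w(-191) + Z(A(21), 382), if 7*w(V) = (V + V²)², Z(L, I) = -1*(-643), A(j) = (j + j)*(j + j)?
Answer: 1316968601/7 ≈ 1.8814e+8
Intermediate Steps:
A(j) = 4*j² (A(j) = (2*j)*(2*j) = 4*j²)
Z(L, I) = 643
w(V) = (V + V²)²/7
w(-191) + Z(A(21), 382) = (⅐)*(-191)²*(1 - 191)² + 643 = (⅐)*36481*(-190)² + 643 = (⅐)*36481*36100 + 643 = 1316964100/7 + 643 = 1316968601/7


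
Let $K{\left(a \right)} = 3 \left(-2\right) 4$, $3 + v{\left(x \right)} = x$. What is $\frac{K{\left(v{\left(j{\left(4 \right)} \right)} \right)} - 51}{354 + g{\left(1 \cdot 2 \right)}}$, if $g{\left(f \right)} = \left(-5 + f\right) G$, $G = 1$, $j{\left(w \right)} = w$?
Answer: $- \frac{25}{117} \approx -0.21368$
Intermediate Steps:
$v{\left(x \right)} = -3 + x$
$K{\left(a \right)} = -24$ ($K{\left(a \right)} = \left(-6\right) 4 = -24$)
$g{\left(f \right)} = -5 + f$ ($g{\left(f \right)} = \left(-5 + f\right) 1 = -5 + f$)
$\frac{K{\left(v{\left(j{\left(4 \right)} \right)} \right)} - 51}{354 + g{\left(1 \cdot 2 \right)}} = \frac{-24 - 51}{354 + \left(-5 + 1 \cdot 2\right)} = - \frac{75}{354 + \left(-5 + 2\right)} = - \frac{75}{354 - 3} = - \frac{75}{351} = \left(-75\right) \frac{1}{351} = - \frac{25}{117}$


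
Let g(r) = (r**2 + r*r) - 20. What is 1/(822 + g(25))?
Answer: 1/2052 ≈ 0.00048733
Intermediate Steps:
g(r) = -20 + 2*r**2 (g(r) = (r**2 + r**2) - 20 = 2*r**2 - 20 = -20 + 2*r**2)
1/(822 + g(25)) = 1/(822 + (-20 + 2*25**2)) = 1/(822 + (-20 + 2*625)) = 1/(822 + (-20 + 1250)) = 1/(822 + 1230) = 1/2052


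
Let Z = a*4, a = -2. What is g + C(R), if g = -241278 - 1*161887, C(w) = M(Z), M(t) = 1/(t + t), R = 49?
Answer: -6450641/16 ≈ -4.0317e+5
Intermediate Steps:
Z = -8 (Z = -2*4 = -8)
M(t) = 1/(2*t)
C(w) = -1/16 (C(w) = (½)/(-8) = (½)*(-⅛) = -1/16)
g = -403165 (g = -241278 - 161887 = -403165)
g + C(R) = -403165 - 1/16 = -6450641/16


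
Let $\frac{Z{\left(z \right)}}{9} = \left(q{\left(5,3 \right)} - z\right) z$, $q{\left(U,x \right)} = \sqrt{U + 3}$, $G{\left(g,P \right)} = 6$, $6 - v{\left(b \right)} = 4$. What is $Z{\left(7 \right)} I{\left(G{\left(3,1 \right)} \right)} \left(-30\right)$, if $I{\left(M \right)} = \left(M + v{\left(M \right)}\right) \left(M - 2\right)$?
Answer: $423360 - 120960 \sqrt{2} \approx 2.523 \cdot 10^{5}$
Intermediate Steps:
$v{\left(b \right)} = 2$ ($v{\left(b \right)} = 6 - 4 = 2$)
$q{\left(U,x \right)} = \sqrt{3 + U}$
$I{\left(M \right)} = \left(-2 + M\right) \left(2 + M\right)$ ($I{\left(M \right)} = \left(M + 2\right) \left(M - 2\right) = \left(2 + M\right) \left(-2 + M\right) = \left(-2 + M\right) \left(2 + M\right)$)
$Z{\left(z \right)} = 9 z \left(- z + 2 \sqrt{2}\right)$ ($Z{\left(z \right)} = 9 \left(\sqrt{3 + 5} - z\right) z = 9 \left(\sqrt{8} - z\right) z = 9 \left(2 \sqrt{2} - z\right) z = 9 \left(- z + 2 \sqrt{2}\right) z = 9 z \left(- z + 2 \sqrt{2}\right)$)
$Z{\left(7 \right)} I{\left(G{\left(3,1 \right)} \right)} \left(-30\right) = 9 \cdot 7 \left(\left(-1\right) 7 + 2 \sqrt{2}\right) \left(-4 + 6^{2}\right) \left(-30\right) = 9 \cdot 7 \left(-7 + 2 \sqrt{2}\right) \left(-4 + 36\right) \left(-30\right) = \left(-441 + 126 \sqrt{2}\right) 32 \left(-30\right) = \left(-14112 + 4032 \sqrt{2}\right) \left(-30\right) = 423360 - 120960 \sqrt{2}$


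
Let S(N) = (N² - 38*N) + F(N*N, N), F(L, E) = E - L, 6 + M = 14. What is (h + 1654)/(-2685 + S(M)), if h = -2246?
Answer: 592/2981 ≈ 0.19859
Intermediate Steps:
M = 8 (M = -6 + 14 = 8)
S(N) = -37*N (S(N) = (N² - 38*N) + (N - N*N) = (N² - 38*N) + (N - N²) = -37*N)
(h + 1654)/(-2685 + S(M)) = (-2246 + 1654)/(-2685 - 37*8) = -592/(-2685 - 296) = -592/(-2981) = -592*(-1/2981) = 592/2981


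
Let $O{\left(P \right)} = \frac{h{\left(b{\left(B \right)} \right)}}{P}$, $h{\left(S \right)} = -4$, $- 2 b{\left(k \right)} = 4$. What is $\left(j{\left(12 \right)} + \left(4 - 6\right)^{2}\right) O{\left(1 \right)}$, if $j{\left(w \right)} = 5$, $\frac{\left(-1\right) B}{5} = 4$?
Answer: $-36$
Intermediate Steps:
$B = -20$ ($B = \left(-5\right) 4 = -20$)
$b{\left(k \right)} = -2$ ($b{\left(k \right)} = \left(- \frac{1}{2}\right) 4 = -2$)
$O{\left(P \right)} = - \frac{4}{P}$
$\left(j{\left(12 \right)} + \left(4 - 6\right)^{2}\right) O{\left(1 \right)} = \left(5 + \left(4 - 6\right)^{2}\right) \left(- \frac{4}{1}\right) = \left(5 + \left(-2\right)^{2}\right) \left(\left(-4\right) 1\right) = \left(5 + 4\right) \left(-4\right) = 9 \left(-4\right) = -36$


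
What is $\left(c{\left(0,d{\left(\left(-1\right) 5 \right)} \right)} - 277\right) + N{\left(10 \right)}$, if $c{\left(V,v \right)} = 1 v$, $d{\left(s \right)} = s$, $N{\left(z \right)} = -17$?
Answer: $-299$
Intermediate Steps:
$c{\left(V,v \right)} = v$
$\left(c{\left(0,d{\left(\left(-1\right) 5 \right)} \right)} - 277\right) + N{\left(10 \right)} = \left(\left(-1\right) 5 - 277\right) - 17 = \left(-5 - 277\right) - 17 = -282 - 17 = -299$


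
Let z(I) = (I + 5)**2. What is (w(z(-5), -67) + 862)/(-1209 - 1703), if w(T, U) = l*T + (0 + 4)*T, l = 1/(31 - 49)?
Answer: -431/1456 ≈ -0.29602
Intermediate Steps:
z(I) = (5 + I)**2
l = -1/18 (l = 1/(-18) = -1/18 ≈ -0.055556)
w(T, U) = 71*T/18 (w(T, U) = -T/18 + (0 + 4)*T = -T/18 + 4*T = 71*T/18)
(w(z(-5), -67) + 862)/(-1209 - 1703) = (71*(5 - 5)**2/18 + 862)/(-1209 - 1703) = ((71/18)*0**2 + 862)/(-2912) = ((71/18)*0 + 862)*(-1/2912) = (0 + 862)*(-1/2912) = 862*(-1/2912) = -431/1456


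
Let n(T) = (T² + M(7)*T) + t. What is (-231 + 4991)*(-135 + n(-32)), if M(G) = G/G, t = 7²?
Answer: 4312560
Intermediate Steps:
t = 49
M(G) = 1
n(T) = 49 + T + T² (n(T) = (T² + 1*T) + 49 = (T² + T) + 49 = (T + T²) + 49 = 49 + T + T²)
(-231 + 4991)*(-135 + n(-32)) = (-231 + 4991)*(-135 + (49 - 32 + (-32)²)) = 4760*(-135 + (49 - 32 + 1024)) = 4760*(-135 + 1041) = 4760*906 = 4312560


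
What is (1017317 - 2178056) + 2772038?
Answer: 1611299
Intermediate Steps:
(1017317 - 2178056) + 2772038 = -1160739 + 2772038 = 1611299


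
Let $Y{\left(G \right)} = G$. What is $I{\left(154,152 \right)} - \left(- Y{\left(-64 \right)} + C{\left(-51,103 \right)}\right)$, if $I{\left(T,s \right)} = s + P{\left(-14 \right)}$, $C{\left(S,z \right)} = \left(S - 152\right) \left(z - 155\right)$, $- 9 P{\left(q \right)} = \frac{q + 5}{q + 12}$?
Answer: $- \frac{20937}{2} \approx -10469.0$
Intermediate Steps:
$P{\left(q \right)} = - \frac{5 + q}{9 \left(12 + q\right)}$ ($P{\left(q \right)} = - \frac{\left(q + 5\right) \frac{1}{q + 12}}{9} = - \frac{\left(5 + q\right) \frac{1}{12 + q}}{9} = - \frac{\frac{1}{12 + q} \left(5 + q\right)}{9} = - \frac{5 + q}{9 \left(12 + q\right)}$)
$C{\left(S,z \right)} = \left(-155 + z\right) \left(-152 + S\right)$ ($C{\left(S,z \right)} = \left(-152 + S\right) \left(-155 + z\right) = \left(-155 + z\right) \left(-152 + S\right)$)
$I{\left(T,s \right)} = - \frac{1}{2} + s$ ($I{\left(T,s \right)} = s + \frac{-5 - -14}{9 \left(12 - 14\right)} = s + \frac{-5 + 14}{9 \left(-2\right)} = s + \frac{1}{9} \left(- \frac{1}{2}\right) 9 = s - \frac{1}{2} = - \frac{1}{2} + s$)
$I{\left(154,152 \right)} - \left(- Y{\left(-64 \right)} + C{\left(-51,103 \right)}\right) = \left(- \frac{1}{2} + 152\right) - \left(23624 - 20909 + 7905\right) = \frac{303}{2} - 10620 = - \frac{20937}{2}$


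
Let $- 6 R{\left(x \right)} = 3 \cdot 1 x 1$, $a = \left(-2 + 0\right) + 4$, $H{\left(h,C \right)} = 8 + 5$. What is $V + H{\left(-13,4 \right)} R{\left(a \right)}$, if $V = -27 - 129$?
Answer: $-169$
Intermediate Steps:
$H{\left(h,C \right)} = 13$
$a = 2$ ($a = -2 + 4 = 2$)
$V = -156$ ($V = -27 - 129 = -156$)
$R{\left(x \right)} = - \frac{x}{2}$ ($R{\left(x \right)} = - \frac{3 \cdot 1 x 1}{6} = - \frac{3 x}{6} = - \frac{x}{2}$)
$V + H{\left(-13,4 \right)} R{\left(a \right)} = -156 + 13 \left(\left(- \frac{1}{2}\right) 2\right) = -156 + 13 \left(-1\right) = -156 - 13 = -169$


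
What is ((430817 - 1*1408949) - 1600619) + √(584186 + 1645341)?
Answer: -2578751 + √2229527 ≈ -2.5773e+6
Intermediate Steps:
((430817 - 1*1408949) - 1600619) + √(584186 + 1645341) = ((430817 - 1408949) - 1600619) + √2229527 = (-978132 - 1600619) + √2229527 = -2578751 + √2229527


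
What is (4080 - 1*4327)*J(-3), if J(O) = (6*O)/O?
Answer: -1482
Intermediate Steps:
J(O) = 6
(4080 - 1*4327)*J(-3) = (4080 - 1*4327)*6 = (4080 - 4327)*6 = -247*6 = -1482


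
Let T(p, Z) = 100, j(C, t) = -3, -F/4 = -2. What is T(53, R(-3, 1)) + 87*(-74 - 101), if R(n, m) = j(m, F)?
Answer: -15125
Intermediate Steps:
F = 8 (F = -4*(-2) = 8)
R(n, m) = -3
T(53, R(-3, 1)) + 87*(-74 - 101) = 100 + 87*(-74 - 101) = 100 + 87*(-175) = 100 - 15225 = -15125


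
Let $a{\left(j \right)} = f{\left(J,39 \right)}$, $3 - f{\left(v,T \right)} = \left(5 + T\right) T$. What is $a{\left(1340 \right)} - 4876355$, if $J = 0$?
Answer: $-4878068$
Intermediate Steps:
$f{\left(v,T \right)} = 3 - T \left(5 + T\right)$ ($f{\left(v,T \right)} = 3 - \left(5 + T\right) T = 3 - T \left(5 + T\right)$)
$a{\left(j \right)} = -1713$ ($a{\left(j \right)} = 3 - 39^{2} - 195 = 3 - 1521 - 195 = -1713$)
$a{\left(1340 \right)} - 4876355 = -1713 - 4876355 = -4878068$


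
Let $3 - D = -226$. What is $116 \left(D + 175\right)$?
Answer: $46864$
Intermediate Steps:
$D = 229$ ($D = 3 - -226 = 3 + 226 = 229$)
$116 \left(D + 175\right) = 116 \left(229 + 175\right) = 116 \cdot 404 = 46864$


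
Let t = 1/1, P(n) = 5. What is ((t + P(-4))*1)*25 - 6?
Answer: 144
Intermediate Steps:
t = 1 (t = 1*1 = 1)
((t + P(-4))*1)*25 - 6 = ((1 + 5)*1)*25 - 6 = (6*1)*25 - 6 = 6*25 - 6 = 150 - 6 = 144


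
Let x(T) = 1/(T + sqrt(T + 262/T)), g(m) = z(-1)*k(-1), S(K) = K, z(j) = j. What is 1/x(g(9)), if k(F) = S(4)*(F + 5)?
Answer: -16 + I*sqrt(518)/4 ≈ -16.0 + 5.6899*I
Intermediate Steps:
k(F) = 20 + 4*F (k(F) = 4*(F + 5) = 4*(5 + F) = 20 + 4*F)
g(m) = -16 (g(m) = -(20 + 4*(-1)) = -(20 - 4) = -1*16 = -16)
1/x(g(9)) = 1/(1/(-16 + sqrt(-16 + 262/(-16)))) = 1/(1/(-16 + sqrt(-16 + 262*(-1/16)))) = 1/(1/(-16 + sqrt(-16 - 131/8))) = 1/(1/(-16 + sqrt(-259/8))) = 1/(1/(-16 + I*sqrt(518)/4)) = -16 + I*sqrt(518)/4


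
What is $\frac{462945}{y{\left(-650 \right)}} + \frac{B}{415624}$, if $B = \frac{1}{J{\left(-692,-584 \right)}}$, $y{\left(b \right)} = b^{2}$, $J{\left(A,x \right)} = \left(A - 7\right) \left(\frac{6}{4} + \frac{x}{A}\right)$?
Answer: $\frac{681723181853297}{622164716584125} \approx 1.0957$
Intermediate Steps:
$J{\left(A,x \right)} = \left(-7 + A\right) \left(\frac{3}{2} + \frac{x}{A}\right)$ ($J{\left(A,x \right)} = \left(-7 + A\right) \left(6 \cdot \frac{1}{4} + \frac{x}{A}\right) = \left(-7 + A\right) \left(\frac{3}{2} + \frac{x}{A}\right)$)
$B = - \frac{346}{566889}$ ($B = \frac{1}{- \frac{21}{2} - 584 + \frac{3}{2} \left(-692\right) - - \frac{4088}{-692}} = \frac{1}{- \frac{21}{2} - 584 - 1038 - \left(-4088\right) \left(- \frac{1}{692}\right)} = \frac{1}{- \frac{21}{2} - 584 - 1038 - \frac{1022}{173}} = \frac{1}{- \frac{566889}{346}} = - \frac{346}{566889} \approx -0.00061035$)
$\frac{462945}{y{\left(-650 \right)}} + \frac{B}{415624} = \frac{462945}{\left(-650\right)^{2}} - \frac{346}{566889 \cdot 415624} = \frac{462945}{422500} - \frac{173}{117806336868} = 462945 \cdot \frac{1}{422500} - \frac{173}{117806336868} = \frac{92589}{84500} - \frac{173}{117806336868} = \frac{681723181853297}{622164716584125}$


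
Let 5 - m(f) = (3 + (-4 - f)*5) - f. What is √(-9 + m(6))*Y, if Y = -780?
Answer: -5460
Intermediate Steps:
m(f) = 22 + 6*f (m(f) = 5 - ((3 + (-4 - f)*5) - f) = 5 - ((3 + (-20 - 5*f)) - f) = 5 - ((-17 - 5*f) - f) = 5 - (-17 - 6*f) = 5 + (17 + 6*f) = 22 + 6*f)
√(-9 + m(6))*Y = √(-9 + (22 + 6*6))*(-780) = √(-9 + (22 + 36))*(-780) = √(-9 + 58)*(-780) = √49*(-780) = 7*(-780) = -5460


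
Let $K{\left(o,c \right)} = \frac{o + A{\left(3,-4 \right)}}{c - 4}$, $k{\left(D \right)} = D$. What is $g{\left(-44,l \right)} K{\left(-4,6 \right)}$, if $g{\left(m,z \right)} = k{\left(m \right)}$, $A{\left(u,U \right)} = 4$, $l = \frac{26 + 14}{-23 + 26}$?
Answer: $0$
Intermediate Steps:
$l = \frac{40}{3} \approx 13.333$
$g{\left(m,z \right)} = m$
$K{\left(o,c \right)} = \frac{4 + o}{-4 + c}$ ($K{\left(o,c \right)} = \frac{o + 4}{c - 4} = \frac{4 + o}{-4 + c}$)
$g{\left(-44,l \right)} K{\left(-4,6 \right)} = - 44 \frac{4 - 4}{-4 + 6} = - 44 \cdot \frac{1}{2} \cdot 0 = \left(-44\right) 0 = 0$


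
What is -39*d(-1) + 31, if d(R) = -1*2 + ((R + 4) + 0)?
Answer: -8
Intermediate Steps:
d(R) = 2 + R (d(R) = -2 + ((4 + R) + 0) = -2 + (4 + R) = 2 + R)
-39*d(-1) + 31 = -39*(2 - 1) + 31 = -39*1 + 31 = -39 + 31 = -8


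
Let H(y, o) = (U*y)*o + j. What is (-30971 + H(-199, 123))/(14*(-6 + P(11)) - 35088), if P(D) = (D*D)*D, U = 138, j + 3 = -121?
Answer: 3408921/16538 ≈ 206.13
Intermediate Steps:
j = -124 (j = -3 - 121 = -124)
H(y, o) = -124 + 138*o*y (H(y, o) = (138*y)*o - 124 = 138*o*y - 124 = -124 + 138*o*y)
P(D) = D³ (P(D) = D²*D = D³)
(-30971 + H(-199, 123))/(14*(-6 + P(11)) - 35088) = (-30971 + (-124 + 138*123*(-199)))/(14*(-6 + 11³) - 35088) = (-30971 + (-124 - 3377826))/(14*(-6 + 1331) - 35088) = (-30971 - 3377950)/(14*1325 - 35088) = -3408921/(18550 - 35088) = -3408921/(-16538) = -3408921*(-1/16538) = 3408921/16538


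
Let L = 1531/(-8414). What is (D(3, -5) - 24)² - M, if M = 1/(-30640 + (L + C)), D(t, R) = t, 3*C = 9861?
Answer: 101496014207/230149673 ≈ 441.00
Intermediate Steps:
C = 3287 (C = (⅓)*9861 = 3287)
L = -1531/8414 (L = 1531*(-1/8414) = -1531/8414 ≈ -0.18196)
M = -8414/230149673 (M = 1/(-30640 + (-1531/8414 + 3287)) = 1/(-30640 + 27655287/8414) = 1/(-230149673/8414) = -8414/230149673 ≈ -3.6559e-5)
(D(3, -5) - 24)² - M = (3 - 24)² - 1*(-8414/230149673) = (-21)² + 8414/230149673 = 441 + 8414/230149673 = 101496014207/230149673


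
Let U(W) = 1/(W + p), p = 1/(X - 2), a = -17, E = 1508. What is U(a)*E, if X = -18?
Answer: -30160/341 ≈ -88.446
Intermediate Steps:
p = -1/20 (p = 1/(-18 - 2) = 1/(-20) = -1/20 ≈ -0.050000)
U(W) = 1/(-1/20 + W) (U(W) = 1/(W - 1/20) = 1/(-1/20 + W))
U(a)*E = (20/(-1 + 20*(-17)))*1508 = (20/(-1 - 340))*1508 = (20/(-341))*1508 = (20*(-1/341))*1508 = -20/341*1508 = -30160/341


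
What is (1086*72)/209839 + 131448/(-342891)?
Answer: -8296600/773676393 ≈ -0.010724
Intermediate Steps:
(1086*72)/209839 + 131448/(-342891) = 78192*(1/209839) + 131448*(-1/342891) = 78192/209839 - 43816/114297 = -8296600/773676393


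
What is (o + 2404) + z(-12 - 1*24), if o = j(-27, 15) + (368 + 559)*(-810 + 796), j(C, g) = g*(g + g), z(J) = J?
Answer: -10160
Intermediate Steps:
j(C, g) = 2*g**2 (j(C, g) = g*(2*g) = 2*g**2)
o = -12528 (o = 2*15**2 + (368 + 559)*(-810 + 796) = 2*225 + 927*(-14) = 450 - 12978 = -12528)
(o + 2404) + z(-12 - 1*24) = (-12528 + 2404) + (-12 - 1*24) = -10124 + (-12 - 24) = -10124 - 36 = -10160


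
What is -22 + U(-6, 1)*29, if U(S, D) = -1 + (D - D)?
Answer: -51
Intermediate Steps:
U(S, D) = -1 (U(S, D) = -1 + 0 = -1)
-22 + U(-6, 1)*29 = -22 - 1*29 = -22 - 29 = -51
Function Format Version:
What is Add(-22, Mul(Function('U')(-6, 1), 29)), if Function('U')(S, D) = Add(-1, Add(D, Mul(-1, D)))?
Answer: -51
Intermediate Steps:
Function('U')(S, D) = -1 (Function('U')(S, D) = Add(-1, 0) = -1)
Add(-22, Mul(Function('U')(-6, 1), 29)) = Add(-22, Mul(-1, 29)) = Add(-22, -29) = -51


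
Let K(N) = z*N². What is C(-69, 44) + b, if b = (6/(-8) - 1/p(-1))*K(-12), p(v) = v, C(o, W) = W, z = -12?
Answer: -388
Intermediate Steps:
K(N) = -12*N²
b = -432 (b = (6/(-8) - 1/(-1))*(-12*(-12)²) = (6*(-⅛) - 1*(-1))*(-12*144) = (-¾ + 1)*(-1728) = (¼)*(-1728) = -432)
C(-69, 44) + b = 44 - 432 = -388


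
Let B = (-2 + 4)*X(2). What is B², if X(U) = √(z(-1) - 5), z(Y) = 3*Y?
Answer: -32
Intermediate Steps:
X(U) = 2*I*√2 (X(U) = √(3*(-1) - 5) = √(-3 - 5) = √(-8) = 2*I*√2)
B = 4*I*√2 (B = (-2 + 4)*(2*I*√2) = 2*(2*I*√2) = 4*I*√2 ≈ 5.6569*I)
B² = (4*I*√2)² = -32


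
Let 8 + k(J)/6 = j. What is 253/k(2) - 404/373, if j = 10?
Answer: 89521/4476 ≈ 20.000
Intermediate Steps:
k(J) = 12 (k(J) = -48 + 6*10 = -48 + 60 = 12)
253/k(2) - 404/373 = 253/12 - 404/373 = 89521/4476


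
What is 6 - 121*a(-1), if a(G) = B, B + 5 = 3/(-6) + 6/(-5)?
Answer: 8167/10 ≈ 816.70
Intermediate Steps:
B = -67/10 (B = -5 + (3/(-6) + 6/(-5)) = -5 + (3*(-⅙) + 6*(-⅕)) = -5 + (-½ - 6/5) = -5 - 17/10 = -67/10 ≈ -6.7000)
a(G) = -67/10
6 - 121*a(-1) = 6 - 121*(-67/10) = 6 + 8107/10 = 8167/10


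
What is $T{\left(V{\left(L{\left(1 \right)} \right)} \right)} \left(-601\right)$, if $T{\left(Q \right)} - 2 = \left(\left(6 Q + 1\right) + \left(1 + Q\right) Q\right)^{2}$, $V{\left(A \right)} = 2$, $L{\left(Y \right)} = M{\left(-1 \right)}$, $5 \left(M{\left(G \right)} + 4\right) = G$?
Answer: $-218163$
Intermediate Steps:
$M{\left(G \right)} = -4 + \frac{G}{5}$
$L{\left(Y \right)} = - \frac{21}{5}$ ($L{\left(Y \right)} = -4 + \frac{1}{5} \left(-1\right) = -4 - \frac{1}{5} = - \frac{21}{5}$)
$T{\left(Q \right)} = 2 + \left(1 + 6 Q + Q \left(1 + Q\right)\right)^{2}$ ($T{\left(Q \right)} = 2 + \left(\left(6 Q + 1\right) + \left(1 + Q\right) Q\right)^{2} = 2 + \left(\left(1 + 6 Q\right) + Q \left(1 + Q\right)\right)^{2} = 2 + \left(1 + 6 Q + Q \left(1 + Q\right)\right)^{2}$)
$T{\left(V{\left(L{\left(1 \right)} \right)} \right)} \left(-601\right) = \left(2 + \left(1 + 2^{2} + 7 \cdot 2\right)^{2}\right) \left(-601\right) = \left(2 + \left(1 + 4 + 14\right)^{2}\right) \left(-601\right) = \left(2 + 19^{2}\right) \left(-601\right) = \left(2 + 361\right) \left(-601\right) = 363 \left(-601\right) = -218163$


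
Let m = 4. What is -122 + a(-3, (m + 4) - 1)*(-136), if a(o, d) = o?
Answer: 286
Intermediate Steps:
-122 + a(-3, (m + 4) - 1)*(-136) = -122 - 3*(-136) = -122 + 408 = 286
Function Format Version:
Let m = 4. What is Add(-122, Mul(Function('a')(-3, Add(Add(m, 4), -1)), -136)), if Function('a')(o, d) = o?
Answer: 286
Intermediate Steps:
Add(-122, Mul(Function('a')(-3, Add(Add(m, 4), -1)), -136)) = Add(-122, Mul(-3, -136)) = Add(-122, 408) = 286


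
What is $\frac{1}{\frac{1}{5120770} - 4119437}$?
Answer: $- \frac{5120770}{21094689406489} \approx -2.4275 \cdot 10^{-7}$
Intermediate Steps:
$\frac{1}{\frac{1}{5120770} - 4119437} = \frac{1}{- \frac{21094689406489}{5120770}} = - \frac{5120770}{21094689406489}$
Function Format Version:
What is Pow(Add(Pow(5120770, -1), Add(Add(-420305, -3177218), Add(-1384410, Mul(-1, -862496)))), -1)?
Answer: Rational(-5120770, 21094689406489) ≈ -2.4275e-7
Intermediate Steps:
Pow(Add(Pow(5120770, -1), Add(Add(-420305, -3177218), Add(-1384410, Mul(-1, -862496)))), -1) = Pow(Add(Rational(1, 5120770), Add(-3597523, Add(-1384410, 862496))), -1) = Pow(Add(Rational(1, 5120770), Add(-3597523, -521914)), -1) = Pow(Add(Rational(1, 5120770), -4119437), -1) = Pow(Rational(-21094689406489, 5120770), -1) = Rational(-5120770, 21094689406489)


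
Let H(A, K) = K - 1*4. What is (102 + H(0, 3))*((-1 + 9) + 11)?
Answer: 1919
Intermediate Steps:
H(A, K) = -4 + K (H(A, K) = K - 4 = -4 + K)
(102 + H(0, 3))*((-1 + 9) + 11) = (102 + (-4 + 3))*((-1 + 9) + 11) = (102 - 1)*(8 + 11) = 101*19 = 1919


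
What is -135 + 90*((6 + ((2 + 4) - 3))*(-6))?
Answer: -4995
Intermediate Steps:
-135 + 90*((6 + ((2 + 4) - 3))*(-6)) = -135 + 90*((6 + (6 - 3))*(-6)) = -135 + 90*((6 + 3)*(-6)) = -135 + 90*(9*(-6)) = -135 + 90*(-54) = -135 - 4860 = -4995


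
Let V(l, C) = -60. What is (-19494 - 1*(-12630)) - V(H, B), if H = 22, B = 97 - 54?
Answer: -6804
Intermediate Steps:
B = 43
(-19494 - 1*(-12630)) - V(H, B) = (-19494 - 1*(-12630)) - 1*(-60) = (-19494 + 12630) + 60 = -6864 + 60 = -6804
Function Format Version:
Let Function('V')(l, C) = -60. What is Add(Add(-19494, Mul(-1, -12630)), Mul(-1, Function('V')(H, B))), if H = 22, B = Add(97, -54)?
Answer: -6804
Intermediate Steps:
B = 43
Add(Add(-19494, Mul(-1, -12630)), Mul(-1, Function('V')(H, B))) = Add(Add(-19494, Mul(-1, -12630)), Mul(-1, -60)) = Add(Add(-19494, 12630), 60) = Add(-6864, 60) = -6804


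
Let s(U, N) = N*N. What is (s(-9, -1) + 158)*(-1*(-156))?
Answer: 24804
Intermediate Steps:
s(U, N) = N**2
(s(-9, -1) + 158)*(-1*(-156)) = ((-1)**2 + 158)*(-1*(-156)) = (1 + 158)*156 = 159*156 = 24804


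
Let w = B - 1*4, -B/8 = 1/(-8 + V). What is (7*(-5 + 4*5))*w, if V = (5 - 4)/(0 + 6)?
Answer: -14700/47 ≈ -312.77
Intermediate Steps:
V = ⅙ (V = 1/6 = 1*(⅙) = ⅙ ≈ 0.16667)
B = 48/47 (B = -8/(-8 + ⅙) = -8/(-47/6) = -8*(-6/47) = 48/47 ≈ 1.0213)
w = -140/47 (w = 48/47 - 1*4 = 48/47 - 4 = -140/47 ≈ -2.9787)
(7*(-5 + 4*5))*w = (7*(-5 + 4*5))*(-140/47) = (7*(-5 + 20))*(-140/47) = (7*15)*(-140/47) = 105*(-140/47) = -14700/47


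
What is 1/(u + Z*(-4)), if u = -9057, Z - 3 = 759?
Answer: -1/12105 ≈ -8.2611e-5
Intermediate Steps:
Z = 762 (Z = 3 + 759 = 762)
1/(u + Z*(-4)) = 1/(-9057 + 762*(-4)) = 1/(-9057 - 3048) = 1/(-12105) = -1/12105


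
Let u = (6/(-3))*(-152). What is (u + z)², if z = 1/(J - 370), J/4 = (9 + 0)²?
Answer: 195524289/2116 ≈ 92403.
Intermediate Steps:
J = 324 (J = 4*(9 + 0)² = 4*9² = 4*81 = 324)
u = 304 (u = (6*(-⅓))*(-152) = -2*(-152) = 304)
z = -1/46 (z = 1/(324 - 370) = 1/(-46) = -1/46 ≈ -0.021739)
(u + z)² = (304 - 1/46)² = (13983/46)² = 195524289/2116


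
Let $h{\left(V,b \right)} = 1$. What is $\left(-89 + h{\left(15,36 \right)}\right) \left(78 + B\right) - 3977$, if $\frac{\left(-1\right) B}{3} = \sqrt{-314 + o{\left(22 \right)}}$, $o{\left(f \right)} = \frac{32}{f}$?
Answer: $-10841 + 72 i \sqrt{4202} \approx -10841.0 + 4667.2 i$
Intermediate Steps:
$B = - \frac{9 i \sqrt{4202}}{11}$ ($B = - 3 \sqrt{-314 + \frac{32}{22}} = - 3 \sqrt{-314 + 32 \cdot \frac{1}{22}} = - 3 \sqrt{-314 + \frac{16}{11}} = - 3 \sqrt{- \frac{3438}{11}} = - 3 \frac{3 i \sqrt{4202}}{11} = - \frac{9 i \sqrt{4202}}{11} \approx - 53.037 i$)
$\left(-89 + h{\left(15,36 \right)}\right) \left(78 + B\right) - 3977 = \left(-89 + 1\right) \left(78 - \frac{9 i \sqrt{4202}}{11}\right) - 3977 = - 88 \left(78 - \frac{9 i \sqrt{4202}}{11}\right) - 3977 = \left(-6864 + 72 i \sqrt{4202}\right) - 3977 = -10841 + 72 i \sqrt{4202}$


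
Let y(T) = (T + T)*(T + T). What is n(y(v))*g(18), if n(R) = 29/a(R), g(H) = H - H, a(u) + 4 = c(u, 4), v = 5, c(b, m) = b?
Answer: 0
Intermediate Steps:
a(u) = -4 + u
g(H) = 0
y(T) = 4*T² (y(T) = (2*T)*(2*T) = 4*T²)
n(R) = 29/(-4 + R)
n(y(v))*g(18) = (29/(-4 + 4*5²))*0 = (29/(-4 + 4*25))*0 = (29/(-4 + 100))*0 = (29/96)*0 = 0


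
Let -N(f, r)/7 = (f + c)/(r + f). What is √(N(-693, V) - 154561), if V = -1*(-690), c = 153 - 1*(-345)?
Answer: 6*I*√4306 ≈ 393.72*I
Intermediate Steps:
c = 498 (c = 153 + 345 = 498)
V = 690
N(f, r) = -7*(498 + f)/(f + r) (N(f, r) = -7*(f + 498)/(r + f) = -7*(498 + f)/(f + r))
√(N(-693, V) - 154561) = √(7*(-498 - 1*(-693))/(-693 + 690) - 154561) = √(7*(-498 + 693)/(-3) - 154561) = √(7*(-⅓)*195 - 154561) = √(-455 - 154561) = √(-155016) = 6*I*√4306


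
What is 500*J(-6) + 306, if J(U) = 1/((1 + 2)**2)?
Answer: 3254/9 ≈ 361.56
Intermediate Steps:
J(U) = 1/9 (J(U) = 1/(3**2) = 1/9)
500*J(-6) + 306 = 500*(1/9) + 306 = 500/9 + 306 = 3254/9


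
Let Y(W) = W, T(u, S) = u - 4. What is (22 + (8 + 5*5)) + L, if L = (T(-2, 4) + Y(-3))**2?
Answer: 136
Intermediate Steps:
T(u, S) = -4 + u
L = 81 (L = ((-4 - 2) - 3)**2 = (-6 - 3)**2 = (-9)**2 = 81)
(22 + (8 + 5*5)) + L = (22 + (8 + 5*5)) + 81 = (22 + (8 + 25)) + 81 = (22 + 33) + 81 = 55 + 81 = 136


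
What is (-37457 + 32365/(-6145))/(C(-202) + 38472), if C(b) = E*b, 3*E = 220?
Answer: -69061689/43614752 ≈ -1.5834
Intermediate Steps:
E = 220/3 (E = (1/3)*220 = 220/3 ≈ 73.333)
C(b) = 220*b/3
(-37457 + 32365/(-6145))/(C(-202) + 38472) = (-37457 + 32365/(-6145))/((220/3)*(-202) + 38472) = (-37457 + 32365*(-1/6145))/(-44440/3 + 38472) = (-37457 - 6473/1229)/(70976/3) = -46041126/1229*3/70976 = -69061689/43614752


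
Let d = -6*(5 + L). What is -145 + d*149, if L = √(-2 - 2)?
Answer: -4615 - 1788*I ≈ -4615.0 - 1788.0*I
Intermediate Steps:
L = 2*I (L = √(-4) = 2*I ≈ 2.0*I)
d = -30 - 12*I (d = -6*(5 + 2*I) = -30 - 12*I ≈ -30.0 - 12.0*I)
-145 + d*149 = -145 + (-30 - 12*I)*149 = -145 + (-4470 - 1788*I) = -4615 - 1788*I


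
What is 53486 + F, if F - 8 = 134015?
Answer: 187509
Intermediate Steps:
F = 134023 (F = 8 + 134015 = 134023)
53486 + F = 53486 + 134023 = 187509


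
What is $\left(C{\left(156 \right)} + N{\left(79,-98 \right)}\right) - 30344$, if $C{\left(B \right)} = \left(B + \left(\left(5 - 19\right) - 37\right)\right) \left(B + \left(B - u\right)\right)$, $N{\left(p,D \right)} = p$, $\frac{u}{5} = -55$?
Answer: $31370$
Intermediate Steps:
$u = -275$ ($u = 5 \left(-55\right) = -275$)
$C{\left(B \right)} = \left(-51 + B\right) \left(275 + 2 B\right)$ ($C{\left(B \right)} = \left(B + \left(\left(5 - 19\right) - 37\right)\right) \left(B + \left(B - -275\right)\right) = \left(B - 51\right) \left(B + \left(B + 275\right)\right) = \left(B - 51\right) \left(B + \left(275 + B\right)\right) = \left(-51 + B\right) \left(275 + 2 B\right)$)
$\left(C{\left(156 \right)} + N{\left(79,-98 \right)}\right) - 30344 = \left(\left(-14025 + 2 \cdot 156^{2} + 173 \cdot 156\right) + 79\right) - 30344 = \left(\left(-14025 + 2 \cdot 24336 + 26988\right) + 79\right) - 30344 = \left(\left(-14025 + 48672 + 26988\right) + 79\right) - 30344 = \left(61635 + 79\right) - 30344 = 61714 - 30344 = 31370$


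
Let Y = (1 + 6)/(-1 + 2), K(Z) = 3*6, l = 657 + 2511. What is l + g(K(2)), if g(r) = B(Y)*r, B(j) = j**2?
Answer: 4050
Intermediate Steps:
l = 3168
K(Z) = 18
Y = 7 (Y = 7/1 = 7*1 = 7)
g(r) = 49*r (g(r) = 7**2*r = 49*r)
l + g(K(2)) = 3168 + 49*18 = 3168 + 882 = 4050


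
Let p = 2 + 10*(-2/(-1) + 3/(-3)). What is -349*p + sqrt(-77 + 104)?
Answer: -4188 + 3*sqrt(3) ≈ -4182.8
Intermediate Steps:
p = 12 (p = 2 + 10*(-2*(-1) + 3*(-1/3)) = 2 + 10*(2 - 1) = 2 + 10*1 = 2 + 10 = 12)
-349*p + sqrt(-77 + 104) = -349*12 + sqrt(-77 + 104) = -4188 + sqrt(27) = -4188 + 3*sqrt(3)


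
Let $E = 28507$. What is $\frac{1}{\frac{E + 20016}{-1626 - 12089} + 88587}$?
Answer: $\frac{13715}{1214922182} \approx 1.1289 \cdot 10^{-5}$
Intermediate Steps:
$\frac{1}{\frac{E + 20016}{-1626 - 12089} + 88587} = \frac{1}{\frac{28507 + 20016}{-1626 - 12089} + 88587} = \frac{1}{\frac{48523}{-13715} + 88587} = \frac{1}{48523 \left(- \frac{1}{13715}\right) + 88587} = \frac{1}{- \frac{48523}{13715} + 88587} = \frac{1}{\frac{1214922182}{13715}} = \frac{13715}{1214922182}$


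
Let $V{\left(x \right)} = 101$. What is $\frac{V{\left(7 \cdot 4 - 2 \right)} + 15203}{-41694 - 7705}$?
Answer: $- \frac{15304}{49399} \approx -0.3098$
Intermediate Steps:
$\frac{V{\left(7 \cdot 4 - 2 \right)} + 15203}{-41694 - 7705} = \frac{101 + 15203}{-41694 - 7705} = \frac{15304}{-49399} = 15304 \left(- \frac{1}{49399}\right) = - \frac{15304}{49399}$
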